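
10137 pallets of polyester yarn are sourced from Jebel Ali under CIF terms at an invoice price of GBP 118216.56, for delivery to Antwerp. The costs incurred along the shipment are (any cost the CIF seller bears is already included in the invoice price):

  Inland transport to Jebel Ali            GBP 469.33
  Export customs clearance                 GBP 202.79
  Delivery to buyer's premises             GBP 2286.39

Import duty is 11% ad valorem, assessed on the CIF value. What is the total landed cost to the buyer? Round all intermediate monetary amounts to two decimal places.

Total landed cost: GBP 133506.77

CIF: the seller pays costs through ocean freight and marine insurance to the destination port.
Already in the invoice (seller's account under CIF): inland to port, export clearance — exclude.
The CIF price already equals the CIF value: 118216.56
Import duty = 118216.56 × 11% = 13003.82
Buyer bears: delivery 2286.39 + duty 13003.82 = 15290.21
Landed cost = invoice 118216.56 + 15290.21 = 133506.77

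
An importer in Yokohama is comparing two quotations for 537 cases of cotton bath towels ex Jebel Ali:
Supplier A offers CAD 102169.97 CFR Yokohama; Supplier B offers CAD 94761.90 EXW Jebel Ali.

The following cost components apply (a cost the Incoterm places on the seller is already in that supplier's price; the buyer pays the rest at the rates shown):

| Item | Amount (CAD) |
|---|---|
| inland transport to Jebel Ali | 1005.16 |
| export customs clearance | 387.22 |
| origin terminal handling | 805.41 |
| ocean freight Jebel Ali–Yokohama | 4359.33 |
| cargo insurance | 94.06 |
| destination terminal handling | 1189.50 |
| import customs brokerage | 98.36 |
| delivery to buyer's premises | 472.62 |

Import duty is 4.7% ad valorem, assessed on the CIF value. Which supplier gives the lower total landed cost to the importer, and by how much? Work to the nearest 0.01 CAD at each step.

Supplier B is cheaper by CAD 890.95

Supplier A (CFR):
CIF value = CFR price + insurance = 102169.97 + 94.06 = 102264.03
Import duty = 102264.03 × 4.7% = 4806.41
Buyer bears (A): 94.06 + 1189.50 + 98.36 + 472.62 = 1854.54
Landed cost (A) = invoice 102169.97 + 1854.54 + duty 4806.41 = 108830.92
Supplier B (EXW):
CIF value = EXW price + inland to port + export clearance + origin terminal + freight + insurance = 94761.90 + 1005.16 + 387.22 + 805.41 + 4359.33 + 94.06 = 101413.08
Import duty = 101413.08 × 4.7% = 4766.41
Buyer bears (B): 1005.16 + 387.22 + 805.41 + 4359.33 + 94.06 + 1189.50 + 98.36 + 472.62 = 8411.66
Landed cost (B) = invoice 94761.90 + 8411.66 + duty 4766.41 = 107939.97
Difference = |108830.92 − 107939.97| = 890.95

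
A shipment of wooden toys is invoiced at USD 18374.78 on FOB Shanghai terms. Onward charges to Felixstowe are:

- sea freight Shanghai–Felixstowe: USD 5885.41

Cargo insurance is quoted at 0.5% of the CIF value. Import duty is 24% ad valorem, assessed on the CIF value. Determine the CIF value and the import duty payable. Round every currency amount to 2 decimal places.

CIF value: USD 24382.10; import duty: USD 5851.70

Let C be the CIF value. C = FOB price + freight + 0.5% × C
C − 0.5% × C = 18374.78 + 5885.41
0.995 × C = 24260.19
C = 24260.19 / 0.995 = 24382.10
Insurance premium = 0.5% × 24382.10 = 121.91
Import duty = 24382.10 × 24% = 5851.70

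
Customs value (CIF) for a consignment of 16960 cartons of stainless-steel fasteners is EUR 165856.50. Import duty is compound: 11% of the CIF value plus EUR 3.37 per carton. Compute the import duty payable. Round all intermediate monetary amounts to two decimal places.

Import duty: EUR 75399.42

Ad valorem component: 165856.50 × 11% = 18244.22
Specific component: 16960 × 3.37 = 57155.20
Import duty = 18244.22 + 57155.20 = 75399.42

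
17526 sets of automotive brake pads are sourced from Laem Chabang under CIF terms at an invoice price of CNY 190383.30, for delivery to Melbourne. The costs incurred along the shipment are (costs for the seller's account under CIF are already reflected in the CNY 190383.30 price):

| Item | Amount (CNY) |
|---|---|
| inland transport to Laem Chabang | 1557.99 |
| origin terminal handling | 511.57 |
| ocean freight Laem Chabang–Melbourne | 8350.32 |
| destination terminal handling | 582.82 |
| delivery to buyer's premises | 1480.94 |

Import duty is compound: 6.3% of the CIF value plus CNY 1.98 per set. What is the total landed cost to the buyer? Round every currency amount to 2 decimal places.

Total landed cost: CNY 239142.69

CIF: the seller pays costs through ocean freight and marine insurance to the destination port.
Already in the invoice (seller's account under CIF): inland to port, origin terminal, freight — exclude.
The CIF price already equals the CIF value: 190383.30
Ad valorem component: 190383.30 × 6.3% = 11994.15
Specific component: 17526 × 1.98 = 34701.48
Import duty = 11994.15 + 34701.48 = 46695.63
Buyer bears: destination terminal 582.82 + delivery 1480.94 + duty 46695.63 = 48759.39
Landed cost = invoice 190383.30 + 48759.39 = 239142.69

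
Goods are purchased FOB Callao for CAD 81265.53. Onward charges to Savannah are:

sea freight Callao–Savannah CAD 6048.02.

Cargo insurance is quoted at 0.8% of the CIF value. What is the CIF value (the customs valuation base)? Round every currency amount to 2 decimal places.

Let C be the CIF value. C = FOB price + freight + 0.8% × C
C − 0.8% × C = 81265.53 + 6048.02
0.992 × C = 87313.55
C = 87313.55 / 0.992 = 88017.69
Insurance premium = 0.8% × 88017.69 = 704.14

CIF value: CAD 88017.69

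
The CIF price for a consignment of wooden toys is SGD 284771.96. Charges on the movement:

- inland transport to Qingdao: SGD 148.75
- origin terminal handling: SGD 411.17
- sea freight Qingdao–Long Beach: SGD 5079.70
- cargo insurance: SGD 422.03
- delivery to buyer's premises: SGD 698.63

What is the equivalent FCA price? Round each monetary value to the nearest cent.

FCA price: SGD 278859.06

Not relevant to the conversion: inland to port — on the seller under both CIF and FCA; already in the CIF price and stays in the FCA price. delivery — on the buyer under both terms; not part of either seller's price.
From CIF to FCA, the seller no longer bears: origin terminal, freight, insurance.
FCA price = 284771.96 − 411.17 − 5079.70 − 422.03 = 278859.06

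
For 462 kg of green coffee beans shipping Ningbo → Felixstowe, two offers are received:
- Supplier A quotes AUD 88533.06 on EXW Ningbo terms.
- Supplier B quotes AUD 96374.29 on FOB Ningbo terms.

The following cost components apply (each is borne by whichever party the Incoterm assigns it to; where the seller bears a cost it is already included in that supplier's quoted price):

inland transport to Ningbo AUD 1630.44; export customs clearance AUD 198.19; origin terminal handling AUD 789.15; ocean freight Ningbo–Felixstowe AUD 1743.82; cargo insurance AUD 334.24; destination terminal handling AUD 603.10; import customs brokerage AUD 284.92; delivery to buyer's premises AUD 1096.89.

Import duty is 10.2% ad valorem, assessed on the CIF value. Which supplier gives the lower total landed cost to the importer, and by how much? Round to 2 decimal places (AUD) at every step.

Supplier A is cheaper by AUD 5756.24

Supplier A (EXW):
CIF value = EXW price + inland to port + export clearance + origin terminal + freight + insurance = 88533.06 + 1630.44 + 198.19 + 789.15 + 1743.82 + 334.24 = 93228.90
Import duty = 93228.90 × 10.2% = 9509.35
Buyer bears (A): 1630.44 + 198.19 + 789.15 + 1743.82 + 334.24 + 603.10 + 284.92 + 1096.89 = 6680.75
Landed cost (A) = invoice 88533.06 + 6680.75 + duty 9509.35 = 104723.16
Supplier B (FOB):
CIF value = FOB price + freight + insurance = 96374.29 + 1743.82 + 334.24 = 98452.35
Import duty = 98452.35 × 10.2% = 10042.14
Buyer bears (B): 1743.82 + 334.24 + 603.10 + 284.92 + 1096.89 = 4062.97
Landed cost (B) = invoice 96374.29 + 4062.97 + duty 10042.14 = 110479.40
Difference = |104723.16 − 110479.40| = 5756.24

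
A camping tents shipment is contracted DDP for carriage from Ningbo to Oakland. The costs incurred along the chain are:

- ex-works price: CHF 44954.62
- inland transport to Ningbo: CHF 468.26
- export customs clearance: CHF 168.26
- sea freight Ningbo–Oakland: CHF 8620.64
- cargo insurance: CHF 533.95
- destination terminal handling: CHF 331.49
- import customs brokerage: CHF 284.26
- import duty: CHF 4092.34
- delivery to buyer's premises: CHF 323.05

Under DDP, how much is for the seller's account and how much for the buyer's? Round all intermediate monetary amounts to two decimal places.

Seller: CHF 59776.87; buyer: CHF 0.00

DDP: the seller bears all costs including import duty.
Seller's account: goods 44954.62 + inland to port 468.26 + export clearance 168.26 + freight 8620.64 + insurance 533.95 + destination terminal 331.49 + brokerage 284.26 + duty 4092.34 + delivery 323.05 = 59776.87
Buyer's account: 0.00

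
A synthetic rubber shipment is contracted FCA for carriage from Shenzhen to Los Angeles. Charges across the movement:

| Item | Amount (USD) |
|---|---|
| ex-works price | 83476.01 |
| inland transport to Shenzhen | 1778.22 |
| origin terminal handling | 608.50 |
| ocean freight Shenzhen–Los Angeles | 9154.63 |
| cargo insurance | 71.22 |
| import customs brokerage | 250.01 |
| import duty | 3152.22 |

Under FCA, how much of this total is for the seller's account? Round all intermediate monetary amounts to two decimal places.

Seller's account: USD 85254.23

FCA: the seller delivers export-cleared goods to the carrier; the buyer bears costs from that point.
Seller's account: goods 83476.01 + inland to port 1778.22 = 85254.23
Buyer's account: origin terminal 608.50 + freight 9154.63 + insurance 71.22 + brokerage 250.01 + duty 3152.22 = 13236.58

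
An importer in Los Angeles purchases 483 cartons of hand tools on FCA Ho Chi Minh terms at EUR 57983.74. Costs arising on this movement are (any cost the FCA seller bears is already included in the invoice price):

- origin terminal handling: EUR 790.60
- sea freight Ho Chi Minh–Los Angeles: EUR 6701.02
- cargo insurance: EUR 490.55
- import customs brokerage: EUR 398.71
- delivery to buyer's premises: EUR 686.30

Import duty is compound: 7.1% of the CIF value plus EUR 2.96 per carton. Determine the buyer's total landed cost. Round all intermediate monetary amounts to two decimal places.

FCA: the seller delivers export-cleared goods to the carrier; the buyer bears costs from that point.
CIF value = FCA price + origin terminal + freight + insurance = 57983.74 + 790.60 + 6701.02 + 490.55 = 65965.91
Ad valorem component: 65965.91 × 7.1% = 4683.58
Specific component: 483 × 2.96 = 1429.68
Import duty = 4683.58 + 1429.68 = 6113.26
Buyer bears: origin terminal 790.60 + freight 6701.02 + insurance 490.55 + brokerage 398.71 + delivery 686.30 + duty 6113.26 = 15180.44
Landed cost = invoice 57983.74 + 15180.44 = 73164.18

Total landed cost: EUR 73164.18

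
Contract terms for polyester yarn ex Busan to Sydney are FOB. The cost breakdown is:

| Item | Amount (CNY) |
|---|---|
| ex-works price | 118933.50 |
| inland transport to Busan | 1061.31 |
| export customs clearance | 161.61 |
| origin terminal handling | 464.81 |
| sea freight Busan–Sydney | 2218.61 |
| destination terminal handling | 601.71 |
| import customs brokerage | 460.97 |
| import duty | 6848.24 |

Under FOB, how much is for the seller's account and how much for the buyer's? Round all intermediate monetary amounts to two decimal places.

Seller: CNY 120621.23; buyer: CNY 10129.53

FOB: the seller bears costs until goods are on board at the origin port; the buyer bears freight, insurance and all costs thereafter.
Seller's account: goods 118933.50 + inland to port 1061.31 + export clearance 161.61 + origin terminal 464.81 = 120621.23
Buyer's account: freight 2218.61 + destination terminal 601.71 + brokerage 460.97 + duty 6848.24 = 10129.53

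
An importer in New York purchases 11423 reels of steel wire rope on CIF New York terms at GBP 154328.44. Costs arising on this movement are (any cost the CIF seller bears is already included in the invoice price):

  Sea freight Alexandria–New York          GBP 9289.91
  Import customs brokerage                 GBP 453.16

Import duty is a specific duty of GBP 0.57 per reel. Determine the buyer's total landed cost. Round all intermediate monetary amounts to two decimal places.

Total landed cost: GBP 161292.71

CIF: the seller pays costs through ocean freight and marine insurance to the destination port.
Already in the invoice (seller's account under CIF): freight — exclude.
The CIF price already equals the CIF value: 154328.44
Import duty = 11423 × 0.57 = 6511.11
Buyer bears: brokerage 453.16 + duty 6511.11 = 6964.27
Landed cost = invoice 154328.44 + 6964.27 = 161292.71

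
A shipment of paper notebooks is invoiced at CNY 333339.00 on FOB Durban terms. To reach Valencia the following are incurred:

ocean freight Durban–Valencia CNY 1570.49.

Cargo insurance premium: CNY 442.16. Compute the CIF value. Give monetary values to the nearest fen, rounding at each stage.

CIF = FOB price + freight + insurance
CIF = 333339.00 + 1570.49 + 442.16 = 335351.65

CIF value: CNY 335351.65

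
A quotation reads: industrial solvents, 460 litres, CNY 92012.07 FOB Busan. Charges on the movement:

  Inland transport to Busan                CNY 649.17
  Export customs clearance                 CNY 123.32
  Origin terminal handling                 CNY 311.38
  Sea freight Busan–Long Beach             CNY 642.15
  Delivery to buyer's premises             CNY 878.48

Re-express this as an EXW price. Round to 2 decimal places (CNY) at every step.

EXW price: CNY 90928.20

Not relevant to the conversion: freight, delivery — on the buyer under both terms; not part of either seller's price.
From FOB to EXW, the seller no longer bears: inland to port, export clearance, origin terminal.
EXW price = 92012.07 − 649.17 − 123.32 − 311.38 = 90928.20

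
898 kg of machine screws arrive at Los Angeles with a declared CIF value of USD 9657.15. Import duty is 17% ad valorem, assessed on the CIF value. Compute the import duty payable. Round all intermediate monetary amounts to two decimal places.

Import duty = 9657.15 × 17% = 1641.72

Import duty: USD 1641.72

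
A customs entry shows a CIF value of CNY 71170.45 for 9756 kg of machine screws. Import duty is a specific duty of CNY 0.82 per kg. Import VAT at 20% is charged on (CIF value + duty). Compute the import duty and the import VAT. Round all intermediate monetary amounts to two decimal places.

Import duty: CNY 7999.92; import VAT: CNY 15834.07

Import duty = 9756 × 0.82 = 7999.92
VAT base = CIF + duty = 71170.45 + 7999.92 = 79170.37
Import VAT = 79170.37 × 20% = 15834.07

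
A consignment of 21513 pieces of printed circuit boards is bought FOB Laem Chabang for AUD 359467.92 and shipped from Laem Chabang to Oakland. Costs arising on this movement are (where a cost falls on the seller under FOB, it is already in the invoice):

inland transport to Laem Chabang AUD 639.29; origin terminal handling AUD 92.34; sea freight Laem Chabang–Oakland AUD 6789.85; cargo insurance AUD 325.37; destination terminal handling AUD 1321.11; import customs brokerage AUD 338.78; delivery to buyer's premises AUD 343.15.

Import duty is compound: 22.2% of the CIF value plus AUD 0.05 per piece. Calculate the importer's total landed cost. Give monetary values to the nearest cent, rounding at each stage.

Total landed cost: AUD 451043.29

FOB: the seller bears costs until goods are on board at the origin port; the buyer bears freight, insurance and all costs thereafter.
Already in the invoice (seller's account under FOB): inland to port, origin terminal — exclude.
CIF value = FOB price + freight + insurance = 359467.92 + 6789.85 + 325.37 = 366583.14
Ad valorem component: 366583.14 × 22.2% = 81381.46
Specific component: 21513 × 0.05 = 1075.65
Import duty = 81381.46 + 1075.65 = 82457.11
Buyer bears: freight 6789.85 + insurance 325.37 + destination terminal 1321.11 + brokerage 338.78 + delivery 343.15 + duty 82457.11 = 91575.37
Landed cost = invoice 359467.92 + 91575.37 = 451043.29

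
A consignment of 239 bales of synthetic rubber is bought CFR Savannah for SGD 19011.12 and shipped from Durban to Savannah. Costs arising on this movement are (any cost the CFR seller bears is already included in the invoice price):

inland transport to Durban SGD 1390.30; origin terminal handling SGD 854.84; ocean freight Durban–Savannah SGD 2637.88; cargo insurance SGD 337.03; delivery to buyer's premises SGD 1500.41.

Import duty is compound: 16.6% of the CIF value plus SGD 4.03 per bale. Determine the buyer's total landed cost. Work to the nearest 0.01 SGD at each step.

CFR: the seller pays costs through ocean freight to the destination port, but not insurance.
Already in the invoice (seller's account under CFR): inland to port, origin terminal, freight — exclude.
CIF value = CFR price + insurance = 19011.12 + 337.03 = 19348.15
Ad valorem component: 19348.15 × 16.6% = 3211.79
Specific component: 239 × 4.03 = 963.17
Import duty = 3211.79 + 963.17 = 4174.96
Buyer bears: insurance 337.03 + delivery 1500.41 + duty 4174.96 = 6012.40
Landed cost = invoice 19011.12 + 6012.40 = 25023.52

Total landed cost: SGD 25023.52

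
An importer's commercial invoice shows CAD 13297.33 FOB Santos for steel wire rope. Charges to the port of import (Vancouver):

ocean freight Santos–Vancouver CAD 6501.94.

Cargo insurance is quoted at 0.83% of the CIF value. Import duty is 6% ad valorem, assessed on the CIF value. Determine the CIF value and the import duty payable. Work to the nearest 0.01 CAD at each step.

Let C be the CIF value. C = FOB price + freight + 0.83% × C
C − 0.83% × C = 13297.33 + 6501.94
0.9917 × C = 19799.27
C = 19799.27 / 0.9917 = 19964.98
Insurance premium = 0.83% × 19964.98 = 165.71
Import duty = 19964.98 × 6% = 1197.90

CIF value: CAD 19964.98; import duty: CAD 1197.90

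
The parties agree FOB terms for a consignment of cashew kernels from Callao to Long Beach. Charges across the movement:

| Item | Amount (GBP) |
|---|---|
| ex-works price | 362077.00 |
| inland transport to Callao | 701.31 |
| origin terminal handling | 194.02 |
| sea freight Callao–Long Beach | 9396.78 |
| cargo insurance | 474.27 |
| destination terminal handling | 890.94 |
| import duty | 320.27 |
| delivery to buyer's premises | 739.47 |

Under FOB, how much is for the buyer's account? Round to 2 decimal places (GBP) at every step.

Buyer's account: GBP 11821.73

FOB: the seller bears costs until goods are on board at the origin port; the buyer bears freight, insurance and all costs thereafter.
Seller's account: goods 362077.00 + inland to port 701.31 + origin terminal 194.02 = 362972.33
Buyer's account: freight 9396.78 + insurance 474.27 + destination terminal 890.94 + duty 320.27 + delivery 739.47 = 11821.73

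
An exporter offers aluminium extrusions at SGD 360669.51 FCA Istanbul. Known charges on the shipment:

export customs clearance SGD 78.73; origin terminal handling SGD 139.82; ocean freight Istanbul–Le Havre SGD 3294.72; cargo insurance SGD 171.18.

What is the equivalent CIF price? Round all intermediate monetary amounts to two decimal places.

CIF price: SGD 364275.23

Not relevant to the conversion: export clearance — on the seller under both FCA and CIF; already in the FCA price and stays in the CIF price.
From FCA to CIF, the seller additionally bears: origin terminal, freight, insurance.
CIF price = 360669.51 + 139.82 + 3294.72 + 171.18 = 364275.23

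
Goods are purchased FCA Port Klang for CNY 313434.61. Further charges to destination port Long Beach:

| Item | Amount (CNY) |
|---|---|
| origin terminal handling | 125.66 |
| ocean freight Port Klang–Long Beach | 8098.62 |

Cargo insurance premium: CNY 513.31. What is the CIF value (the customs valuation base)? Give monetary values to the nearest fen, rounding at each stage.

CIF value: CNY 322172.20

CIF = FCA price + pre-shipment costs + freight + insurance
CIF = 313434.61 + 125.66 + 8098.62 + 513.31 = 322172.20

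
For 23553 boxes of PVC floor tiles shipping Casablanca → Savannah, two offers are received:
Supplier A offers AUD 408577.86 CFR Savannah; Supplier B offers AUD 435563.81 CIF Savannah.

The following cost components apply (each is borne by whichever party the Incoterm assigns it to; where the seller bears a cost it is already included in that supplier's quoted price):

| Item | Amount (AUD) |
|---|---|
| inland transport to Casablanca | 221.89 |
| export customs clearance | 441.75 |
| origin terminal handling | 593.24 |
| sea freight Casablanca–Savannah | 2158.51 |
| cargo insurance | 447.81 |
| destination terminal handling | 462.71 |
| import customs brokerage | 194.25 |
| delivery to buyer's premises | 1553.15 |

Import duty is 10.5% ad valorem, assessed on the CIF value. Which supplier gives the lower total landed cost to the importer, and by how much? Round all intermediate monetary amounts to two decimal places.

Supplier A (CFR):
CIF value = CFR price + insurance = 408577.86 + 447.81 = 409025.67
Import duty = 409025.67 × 10.5% = 42947.70
Buyer bears (A): 447.81 + 462.71 + 194.25 + 1553.15 = 2657.92
Landed cost (A) = invoice 408577.86 + 2657.92 + duty 42947.70 = 454183.48
Supplier B (CIF):
The CIF price already equals the CIF value: 435563.81
Import duty = 435563.81 × 10.5% = 45734.20
Buyer bears (B): 462.71 + 194.25 + 1553.15 = 2210.11
Landed cost (B) = invoice 435563.81 + 2210.11 + duty 45734.20 = 483508.12
Difference = |454183.48 − 483508.12| = 29324.64

Supplier A is cheaper by AUD 29324.64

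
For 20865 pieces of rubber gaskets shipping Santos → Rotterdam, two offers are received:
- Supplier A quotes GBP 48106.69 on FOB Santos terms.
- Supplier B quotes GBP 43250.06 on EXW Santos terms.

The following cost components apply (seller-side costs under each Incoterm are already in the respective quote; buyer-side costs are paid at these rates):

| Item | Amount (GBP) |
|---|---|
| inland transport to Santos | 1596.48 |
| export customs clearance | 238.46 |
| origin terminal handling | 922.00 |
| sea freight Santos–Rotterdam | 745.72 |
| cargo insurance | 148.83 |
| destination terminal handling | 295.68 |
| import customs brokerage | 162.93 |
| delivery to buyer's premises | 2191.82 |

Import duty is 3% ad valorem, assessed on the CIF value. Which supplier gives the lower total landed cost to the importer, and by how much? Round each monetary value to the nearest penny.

Supplier A (FOB):
CIF value = FOB price + freight + insurance = 48106.69 + 745.72 + 148.83 = 49001.24
Import duty = 49001.24 × 3% = 1470.04
Buyer bears (A): 745.72 + 148.83 + 295.68 + 162.93 + 2191.82 = 3544.98
Landed cost (A) = invoice 48106.69 + 3544.98 + duty 1470.04 = 53121.71
Supplier B (EXW):
CIF value = EXW price + inland to port + export clearance + origin terminal + freight + insurance = 43250.06 + 1596.48 + 238.46 + 922.00 + 745.72 + 148.83 = 46901.55
Import duty = 46901.55 × 3% = 1407.05
Buyer bears (B): 1596.48 + 238.46 + 922.00 + 745.72 + 148.83 + 295.68 + 162.93 + 2191.82 = 6301.92
Landed cost (B) = invoice 43250.06 + 6301.92 + duty 1407.05 = 50959.03
Difference = |53121.71 − 50959.03| = 2162.68

Supplier B is cheaper by GBP 2162.68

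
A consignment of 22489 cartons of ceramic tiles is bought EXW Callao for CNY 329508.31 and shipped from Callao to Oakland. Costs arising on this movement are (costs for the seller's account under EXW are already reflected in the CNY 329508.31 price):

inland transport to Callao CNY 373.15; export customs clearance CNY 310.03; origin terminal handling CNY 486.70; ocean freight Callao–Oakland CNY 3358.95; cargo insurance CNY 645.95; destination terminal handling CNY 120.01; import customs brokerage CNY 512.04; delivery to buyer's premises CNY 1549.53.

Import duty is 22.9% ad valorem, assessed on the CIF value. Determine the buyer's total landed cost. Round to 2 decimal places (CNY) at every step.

EXW: the seller makes goods available at their premises; the buyer bears all onward costs.
CIF value = EXW price + inland to port + export clearance + origin terminal + freight + insurance = 329508.31 + 373.15 + 310.03 + 486.70 + 3358.95 + 645.95 = 334683.09
Import duty = 334683.09 × 22.9% = 76642.43
Buyer bears: inland to port 373.15 + export clearance 310.03 + origin terminal 486.70 + freight 3358.95 + insurance 645.95 + destination terminal 120.01 + brokerage 512.04 + delivery 1549.53 + duty 76642.43 = 83998.79
Landed cost = invoice 329508.31 + 83998.79 = 413507.10

Total landed cost: CNY 413507.10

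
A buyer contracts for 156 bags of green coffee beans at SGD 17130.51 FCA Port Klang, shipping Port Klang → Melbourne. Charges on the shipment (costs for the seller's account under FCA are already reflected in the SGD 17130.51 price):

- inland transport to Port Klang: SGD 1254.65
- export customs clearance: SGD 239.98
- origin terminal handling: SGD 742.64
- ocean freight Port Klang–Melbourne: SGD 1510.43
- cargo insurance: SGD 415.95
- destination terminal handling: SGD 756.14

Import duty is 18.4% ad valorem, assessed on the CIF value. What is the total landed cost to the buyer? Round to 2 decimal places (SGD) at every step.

FCA: the seller delivers export-cleared goods to the carrier; the buyer bears costs from that point.
Already in the invoice (seller's account under FCA): inland to port, export clearance — exclude.
CIF value = FCA price + origin terminal + freight + insurance = 17130.51 + 742.64 + 1510.43 + 415.95 = 19799.53
Import duty = 19799.53 × 18.4% = 3643.11
Buyer bears: origin terminal 742.64 + freight 1510.43 + insurance 415.95 + destination terminal 756.14 + duty 3643.11 = 7068.27
Landed cost = invoice 17130.51 + 7068.27 = 24198.78

Total landed cost: SGD 24198.78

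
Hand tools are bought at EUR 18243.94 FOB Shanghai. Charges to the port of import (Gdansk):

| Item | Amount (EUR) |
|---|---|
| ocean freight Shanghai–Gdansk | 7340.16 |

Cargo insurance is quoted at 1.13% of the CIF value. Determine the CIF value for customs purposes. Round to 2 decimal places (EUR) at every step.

CIF value: EUR 25876.50

Let C be the CIF value. C = FOB price + freight + 1.13% × C
C − 1.13% × C = 18243.94 + 7340.16
0.9887 × C = 25584.10
C = 25584.10 / 0.9887 = 25876.50
Insurance premium = 1.13% × 25876.50 = 292.40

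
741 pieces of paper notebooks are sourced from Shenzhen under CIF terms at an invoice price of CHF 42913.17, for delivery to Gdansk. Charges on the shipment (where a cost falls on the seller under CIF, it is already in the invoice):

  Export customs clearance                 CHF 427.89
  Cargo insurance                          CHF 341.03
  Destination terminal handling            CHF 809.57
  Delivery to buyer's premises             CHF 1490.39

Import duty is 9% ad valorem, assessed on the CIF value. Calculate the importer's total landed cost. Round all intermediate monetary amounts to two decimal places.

CIF: the seller pays costs through ocean freight and marine insurance to the destination port.
Already in the invoice (seller's account under CIF): export clearance, insurance — exclude.
The CIF price already equals the CIF value: 42913.17
Import duty = 42913.17 × 9% = 3862.19
Buyer bears: destination terminal 809.57 + delivery 1490.39 + duty 3862.19 = 6162.15
Landed cost = invoice 42913.17 + 6162.15 = 49075.32

Total landed cost: CHF 49075.32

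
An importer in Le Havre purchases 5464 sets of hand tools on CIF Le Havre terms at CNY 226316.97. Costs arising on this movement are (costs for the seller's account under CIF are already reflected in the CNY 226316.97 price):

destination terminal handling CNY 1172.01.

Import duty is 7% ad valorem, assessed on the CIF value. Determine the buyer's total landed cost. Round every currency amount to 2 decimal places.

Total landed cost: CNY 243331.17

CIF: the seller pays costs through ocean freight and marine insurance to the destination port.
The CIF price already equals the CIF value: 226316.97
Import duty = 226316.97 × 7% = 15842.19
Buyer bears: destination terminal 1172.01 + duty 15842.19 = 17014.20
Landed cost = invoice 226316.97 + 17014.20 = 243331.17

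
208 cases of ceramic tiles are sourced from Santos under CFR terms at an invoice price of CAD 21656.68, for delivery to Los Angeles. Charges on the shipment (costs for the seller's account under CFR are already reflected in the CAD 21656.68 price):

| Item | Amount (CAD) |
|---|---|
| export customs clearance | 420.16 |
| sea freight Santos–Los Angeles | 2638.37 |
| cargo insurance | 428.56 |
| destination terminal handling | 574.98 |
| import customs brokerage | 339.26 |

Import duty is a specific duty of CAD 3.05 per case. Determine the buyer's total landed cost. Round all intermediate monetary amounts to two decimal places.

Total landed cost: CAD 23633.88

CFR: the seller pays costs through ocean freight to the destination port, but not insurance.
Already in the invoice (seller's account under CFR): export clearance, freight — exclude.
CIF value = CFR price + insurance = 21656.68 + 428.56 = 22085.24
Import duty = 208 × 3.05 = 634.40
Buyer bears: insurance 428.56 + destination terminal 574.98 + brokerage 339.26 + duty 634.40 = 1977.20
Landed cost = invoice 21656.68 + 1977.20 = 23633.88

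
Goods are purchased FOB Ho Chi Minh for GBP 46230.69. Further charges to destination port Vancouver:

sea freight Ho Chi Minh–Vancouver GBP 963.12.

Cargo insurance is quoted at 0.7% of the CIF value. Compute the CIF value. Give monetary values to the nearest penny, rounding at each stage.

CIF value: GBP 47526.50

Let C be the CIF value. C = FOB price + freight + 0.7% × C
C − 0.7% × C = 46230.69 + 963.12
0.993 × C = 47193.81
C = 47193.81 / 0.993 = 47526.50
Insurance premium = 0.7% × 47526.50 = 332.69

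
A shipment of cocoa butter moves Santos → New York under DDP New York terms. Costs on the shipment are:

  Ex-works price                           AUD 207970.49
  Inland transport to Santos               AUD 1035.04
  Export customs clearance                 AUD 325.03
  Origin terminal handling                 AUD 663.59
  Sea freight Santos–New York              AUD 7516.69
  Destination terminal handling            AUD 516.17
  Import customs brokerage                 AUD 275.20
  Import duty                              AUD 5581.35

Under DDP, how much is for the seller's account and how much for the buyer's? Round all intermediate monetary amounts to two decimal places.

Seller: AUD 223883.56; buyer: AUD 0.00

DDP: the seller bears all costs including import duty.
Seller's account: goods 207970.49 + inland to port 1035.04 + export clearance 325.03 + origin terminal 663.59 + freight 7516.69 + destination terminal 516.17 + brokerage 275.20 + duty 5581.35 = 223883.56
Buyer's account: 0.00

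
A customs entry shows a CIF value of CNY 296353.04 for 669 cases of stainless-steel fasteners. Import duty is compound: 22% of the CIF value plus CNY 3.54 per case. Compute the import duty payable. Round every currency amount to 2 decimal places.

Ad valorem component: 296353.04 × 22% = 65197.67
Specific component: 669 × 3.54 = 2368.26
Import duty = 65197.67 + 2368.26 = 67565.93

Import duty: CNY 67565.93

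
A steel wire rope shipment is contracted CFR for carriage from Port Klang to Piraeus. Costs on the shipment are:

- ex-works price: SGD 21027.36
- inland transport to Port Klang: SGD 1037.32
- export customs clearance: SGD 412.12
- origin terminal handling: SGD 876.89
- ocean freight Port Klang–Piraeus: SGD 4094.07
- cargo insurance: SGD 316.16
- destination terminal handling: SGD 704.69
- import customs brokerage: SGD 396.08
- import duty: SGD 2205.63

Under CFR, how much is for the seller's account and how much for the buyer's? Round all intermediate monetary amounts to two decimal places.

CFR: the seller pays costs through ocean freight to the destination port, but not insurance.
Seller's account: goods 21027.36 + inland to port 1037.32 + export clearance 412.12 + origin terminal 876.89 + freight 4094.07 = 27447.76
Buyer's account: insurance 316.16 + destination terminal 704.69 + brokerage 396.08 + duty 2205.63 = 3622.56

Seller: SGD 27447.76; buyer: SGD 3622.56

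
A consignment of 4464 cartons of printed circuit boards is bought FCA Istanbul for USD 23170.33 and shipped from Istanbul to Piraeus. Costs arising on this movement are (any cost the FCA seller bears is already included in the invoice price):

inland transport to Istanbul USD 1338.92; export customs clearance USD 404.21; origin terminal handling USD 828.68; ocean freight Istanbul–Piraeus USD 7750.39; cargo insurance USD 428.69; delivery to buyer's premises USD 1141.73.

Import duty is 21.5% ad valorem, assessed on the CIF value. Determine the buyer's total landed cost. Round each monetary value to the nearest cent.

FCA: the seller delivers export-cleared goods to the carrier; the buyer bears costs from that point.
Already in the invoice (seller's account under FCA): inland to port, export clearance — exclude.
CIF value = FCA price + origin terminal + freight + insurance = 23170.33 + 828.68 + 7750.39 + 428.69 = 32178.09
Import duty = 32178.09 × 21.5% = 6918.29
Buyer bears: origin terminal 828.68 + freight 7750.39 + insurance 428.69 + delivery 1141.73 + duty 6918.29 = 17067.78
Landed cost = invoice 23170.33 + 17067.78 = 40238.11

Total landed cost: USD 40238.11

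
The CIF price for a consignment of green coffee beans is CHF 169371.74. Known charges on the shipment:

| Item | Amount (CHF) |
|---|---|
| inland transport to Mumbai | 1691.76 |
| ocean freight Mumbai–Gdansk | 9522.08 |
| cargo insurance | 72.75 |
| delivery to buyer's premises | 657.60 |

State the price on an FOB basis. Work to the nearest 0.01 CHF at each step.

Not relevant to the conversion: inland to port — on the seller under both CIF and FOB; already in the CIF price and stays in the FOB price. delivery — on the buyer under both terms; not part of either seller's price.
From CIF to FOB, the seller no longer bears: freight, insurance.
FOB price = 169371.74 − 9522.08 − 72.75 = 159776.91

FOB price: CHF 159776.91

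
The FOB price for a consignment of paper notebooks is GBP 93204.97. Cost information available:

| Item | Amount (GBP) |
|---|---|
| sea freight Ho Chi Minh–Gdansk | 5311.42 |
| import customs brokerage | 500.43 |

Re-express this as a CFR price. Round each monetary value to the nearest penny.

CFR price: GBP 98516.39

Not relevant to the conversion: brokerage — on the buyer under both terms; not part of either seller's price.
From FOB to CFR, the seller additionally bears: freight.
CFR price = 93204.97 + 5311.42 = 98516.39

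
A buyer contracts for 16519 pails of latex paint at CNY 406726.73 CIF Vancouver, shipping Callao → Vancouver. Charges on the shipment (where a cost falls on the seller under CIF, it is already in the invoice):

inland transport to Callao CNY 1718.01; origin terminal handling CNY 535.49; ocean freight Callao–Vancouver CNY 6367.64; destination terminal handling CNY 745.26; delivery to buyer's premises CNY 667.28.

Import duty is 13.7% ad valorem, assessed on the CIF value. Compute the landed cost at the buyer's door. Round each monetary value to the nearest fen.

CIF: the seller pays costs through ocean freight and marine insurance to the destination port.
Already in the invoice (seller's account under CIF): inland to port, origin terminal, freight — exclude.
The CIF price already equals the CIF value: 406726.73
Import duty = 406726.73 × 13.7% = 55721.56
Buyer bears: destination terminal 745.26 + delivery 667.28 + duty 55721.56 = 57134.10
Landed cost = invoice 406726.73 + 57134.10 = 463860.83

Total landed cost: CNY 463860.83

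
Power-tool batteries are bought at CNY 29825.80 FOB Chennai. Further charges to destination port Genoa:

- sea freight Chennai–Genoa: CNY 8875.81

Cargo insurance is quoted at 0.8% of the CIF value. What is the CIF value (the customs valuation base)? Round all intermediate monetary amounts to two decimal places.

CIF value: CNY 39013.72

Let C be the CIF value. C = FOB price + freight + 0.8% × C
C − 0.8% × C = 29825.80 + 8875.81
0.992 × C = 38701.61
C = 38701.61 / 0.992 = 39013.72
Insurance premium = 0.8% × 39013.72 = 312.11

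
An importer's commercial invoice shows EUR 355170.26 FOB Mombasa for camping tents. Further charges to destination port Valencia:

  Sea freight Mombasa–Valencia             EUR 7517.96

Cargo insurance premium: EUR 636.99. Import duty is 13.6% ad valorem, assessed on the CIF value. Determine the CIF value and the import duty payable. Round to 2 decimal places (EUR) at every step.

CIF value: EUR 363325.21; import duty: EUR 49412.23

CIF = FOB price + freight + insurance
CIF = 355170.26 + 7517.96 + 636.99 = 363325.21
Import duty = 363325.21 × 13.6% = 49412.23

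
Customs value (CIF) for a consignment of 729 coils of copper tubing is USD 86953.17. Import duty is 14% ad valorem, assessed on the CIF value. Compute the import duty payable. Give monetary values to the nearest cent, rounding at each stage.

Import duty: USD 12173.44

Import duty = 86953.17 × 14% = 12173.44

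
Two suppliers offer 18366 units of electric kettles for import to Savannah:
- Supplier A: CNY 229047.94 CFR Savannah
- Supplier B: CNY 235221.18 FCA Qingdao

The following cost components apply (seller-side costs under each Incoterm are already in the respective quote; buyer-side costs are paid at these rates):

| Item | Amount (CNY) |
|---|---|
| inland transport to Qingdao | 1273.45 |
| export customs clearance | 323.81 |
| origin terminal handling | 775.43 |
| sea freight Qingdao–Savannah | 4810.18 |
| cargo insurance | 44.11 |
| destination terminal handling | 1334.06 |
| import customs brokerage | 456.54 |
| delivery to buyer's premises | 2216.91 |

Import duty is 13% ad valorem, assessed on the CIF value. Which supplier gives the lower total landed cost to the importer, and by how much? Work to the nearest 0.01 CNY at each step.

Supplier A (CFR):
CIF value = CFR price + insurance = 229047.94 + 44.11 = 229092.05
Import duty = 229092.05 × 13% = 29781.97
Buyer bears (A): 44.11 + 1334.06 + 456.54 + 2216.91 = 4051.62
Landed cost (A) = invoice 229047.94 + 4051.62 + duty 29781.97 = 262881.53
Supplier B (FCA):
CIF value = FCA price + origin terminal + freight + insurance = 235221.18 + 775.43 + 4810.18 + 44.11 = 240850.90
Import duty = 240850.90 × 13% = 31310.62
Buyer bears (B): 775.43 + 4810.18 + 44.11 + 1334.06 + 456.54 + 2216.91 = 9637.23
Landed cost (B) = invoice 235221.18 + 9637.23 + duty 31310.62 = 276169.03
Difference = |262881.53 − 276169.03| = 13287.50

Supplier A is cheaper by CNY 13287.50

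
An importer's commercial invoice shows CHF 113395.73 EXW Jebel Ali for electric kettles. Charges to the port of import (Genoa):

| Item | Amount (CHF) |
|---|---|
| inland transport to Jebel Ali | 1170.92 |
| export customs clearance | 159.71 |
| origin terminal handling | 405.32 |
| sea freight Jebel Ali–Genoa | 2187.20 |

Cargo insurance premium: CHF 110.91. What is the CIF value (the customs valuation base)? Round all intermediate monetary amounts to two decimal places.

CIF value: CHF 117429.79

CIF = EXW price + pre-shipment costs + freight + insurance
CIF = 113395.73 + 1170.92 + 159.71 + 405.32 + 2187.20 + 110.91 = 117429.79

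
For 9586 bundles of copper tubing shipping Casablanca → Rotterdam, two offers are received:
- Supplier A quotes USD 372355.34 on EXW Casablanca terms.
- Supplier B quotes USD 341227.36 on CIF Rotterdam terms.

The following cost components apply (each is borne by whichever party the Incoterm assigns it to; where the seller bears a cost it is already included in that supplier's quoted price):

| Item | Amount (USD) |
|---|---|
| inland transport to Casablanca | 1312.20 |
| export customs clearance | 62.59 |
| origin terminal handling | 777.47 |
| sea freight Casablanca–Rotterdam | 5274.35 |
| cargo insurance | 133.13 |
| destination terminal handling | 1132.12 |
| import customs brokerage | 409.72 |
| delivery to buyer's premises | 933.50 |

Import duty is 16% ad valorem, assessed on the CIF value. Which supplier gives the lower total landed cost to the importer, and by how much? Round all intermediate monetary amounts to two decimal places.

Supplier A (EXW):
CIF value = EXW price + inland to port + export clearance + origin terminal + freight + insurance = 372355.34 + 1312.20 + 62.59 + 777.47 + 5274.35 + 133.13 = 379915.08
Import duty = 379915.08 × 16% = 60786.41
Buyer bears (A): 1312.20 + 62.59 + 777.47 + 5274.35 + 133.13 + 1132.12 + 409.72 + 933.50 = 10035.08
Landed cost (A) = invoice 372355.34 + 10035.08 + duty 60786.41 = 443176.83
Supplier B (CIF):
The CIF price already equals the CIF value: 341227.36
Import duty = 341227.36 × 16% = 54596.38
Buyer bears (B): 1132.12 + 409.72 + 933.50 = 2475.34
Landed cost (B) = invoice 341227.36 + 2475.34 + duty 54596.38 = 398299.08
Difference = |443176.83 − 398299.08| = 44877.75

Supplier B is cheaper by USD 44877.75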